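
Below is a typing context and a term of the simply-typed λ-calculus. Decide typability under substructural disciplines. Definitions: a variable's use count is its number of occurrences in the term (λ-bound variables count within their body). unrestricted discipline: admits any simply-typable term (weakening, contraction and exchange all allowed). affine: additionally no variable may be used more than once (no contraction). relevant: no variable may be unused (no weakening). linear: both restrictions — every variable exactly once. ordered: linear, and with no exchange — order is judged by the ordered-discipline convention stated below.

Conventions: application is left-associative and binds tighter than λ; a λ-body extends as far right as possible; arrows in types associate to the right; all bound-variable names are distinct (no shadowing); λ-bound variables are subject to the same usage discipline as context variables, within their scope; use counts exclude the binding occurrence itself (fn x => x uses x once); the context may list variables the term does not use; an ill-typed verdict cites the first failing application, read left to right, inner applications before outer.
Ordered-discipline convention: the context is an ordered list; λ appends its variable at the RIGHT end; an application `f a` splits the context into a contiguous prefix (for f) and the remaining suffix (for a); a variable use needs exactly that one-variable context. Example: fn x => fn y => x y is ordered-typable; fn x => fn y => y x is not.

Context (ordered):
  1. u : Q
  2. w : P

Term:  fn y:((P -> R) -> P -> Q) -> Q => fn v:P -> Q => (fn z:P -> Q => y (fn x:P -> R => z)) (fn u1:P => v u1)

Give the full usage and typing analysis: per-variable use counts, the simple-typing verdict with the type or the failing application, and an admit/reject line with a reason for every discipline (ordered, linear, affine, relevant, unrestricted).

counts: u ×0; w ×0; y (λ-bound) ×1; v (λ-bound) ×1; z (λ-bound) ×1; x (λ-bound) ×0; u1 (λ-bound) ×1
use order (left to right): y, z, v, u1
typing: well-typed — term : (((P -> R) -> P -> Q) -> Q) -> (P -> Q) -> Q
ordered: ✗ — unused: u, w, x — weakening required
linear: ✗ — unused: u, w, x — weakening required
affine: ✓ — none of u, w, y, v, z, x, u1 used more than once
relevant: ✗ — unused: u, w, x — weakening required
unrestricted: ✓ — simply typable at (((P -> R) -> P -> Q) -> Q) -> (P -> Q) -> Q; W, C, E all held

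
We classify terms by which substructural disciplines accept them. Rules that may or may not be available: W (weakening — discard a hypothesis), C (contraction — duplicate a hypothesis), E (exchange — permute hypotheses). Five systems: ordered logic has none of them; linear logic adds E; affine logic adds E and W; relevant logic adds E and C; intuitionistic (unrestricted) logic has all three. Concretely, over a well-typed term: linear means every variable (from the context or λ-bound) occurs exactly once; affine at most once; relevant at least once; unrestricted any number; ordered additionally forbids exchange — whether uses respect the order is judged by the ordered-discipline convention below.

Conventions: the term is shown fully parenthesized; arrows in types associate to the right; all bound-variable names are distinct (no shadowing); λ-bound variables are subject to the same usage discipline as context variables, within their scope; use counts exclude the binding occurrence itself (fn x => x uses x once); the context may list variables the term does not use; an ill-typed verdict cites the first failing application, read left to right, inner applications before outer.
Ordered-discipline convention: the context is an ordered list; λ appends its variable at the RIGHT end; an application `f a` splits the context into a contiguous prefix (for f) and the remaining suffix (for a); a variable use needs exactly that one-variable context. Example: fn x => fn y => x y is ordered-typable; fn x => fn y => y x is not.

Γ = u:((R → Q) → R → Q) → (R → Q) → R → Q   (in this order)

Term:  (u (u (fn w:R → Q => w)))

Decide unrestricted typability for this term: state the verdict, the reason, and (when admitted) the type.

yes — simply typable at (R → Q) → R → Q; W, C, E all held; term : (R → Q) → R → Q
variable uses: u ×2, w [bound] ×1
order of uses: u, u, w
typing: well-typed at (R → Q) → R → Q
summary: ordered ✗ · linear ✗ · affine ✗ · relevant ✓ · unrestricted ✓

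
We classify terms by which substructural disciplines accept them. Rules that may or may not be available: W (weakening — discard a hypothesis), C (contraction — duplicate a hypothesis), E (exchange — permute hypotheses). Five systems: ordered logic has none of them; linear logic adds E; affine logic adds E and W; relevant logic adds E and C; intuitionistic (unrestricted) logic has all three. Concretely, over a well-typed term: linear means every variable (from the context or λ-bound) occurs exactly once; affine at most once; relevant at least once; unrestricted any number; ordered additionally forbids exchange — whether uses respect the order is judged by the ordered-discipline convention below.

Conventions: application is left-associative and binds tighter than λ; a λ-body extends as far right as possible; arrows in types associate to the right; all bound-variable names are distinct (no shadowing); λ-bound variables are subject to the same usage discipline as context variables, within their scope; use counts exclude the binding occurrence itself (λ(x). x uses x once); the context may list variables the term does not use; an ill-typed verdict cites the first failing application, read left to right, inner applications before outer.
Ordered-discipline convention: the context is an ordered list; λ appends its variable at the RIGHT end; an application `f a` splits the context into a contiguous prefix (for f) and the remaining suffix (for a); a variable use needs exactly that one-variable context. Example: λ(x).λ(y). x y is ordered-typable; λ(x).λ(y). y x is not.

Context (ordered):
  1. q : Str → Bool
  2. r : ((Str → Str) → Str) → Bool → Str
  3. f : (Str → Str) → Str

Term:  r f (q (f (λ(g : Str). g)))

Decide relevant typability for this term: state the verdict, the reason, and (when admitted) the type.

yes — at least one use each (q, r, f, g); term : Str
use counts: q: 1; r: 1; f: 2; g [bound]: 1
uses in reading order: r, f, q, f, g
typing: the term checks, with type Str
across the five disciplines: ordered ✗ · linear ✗ · affine ✗ · relevant ✓ · unrestricted ✓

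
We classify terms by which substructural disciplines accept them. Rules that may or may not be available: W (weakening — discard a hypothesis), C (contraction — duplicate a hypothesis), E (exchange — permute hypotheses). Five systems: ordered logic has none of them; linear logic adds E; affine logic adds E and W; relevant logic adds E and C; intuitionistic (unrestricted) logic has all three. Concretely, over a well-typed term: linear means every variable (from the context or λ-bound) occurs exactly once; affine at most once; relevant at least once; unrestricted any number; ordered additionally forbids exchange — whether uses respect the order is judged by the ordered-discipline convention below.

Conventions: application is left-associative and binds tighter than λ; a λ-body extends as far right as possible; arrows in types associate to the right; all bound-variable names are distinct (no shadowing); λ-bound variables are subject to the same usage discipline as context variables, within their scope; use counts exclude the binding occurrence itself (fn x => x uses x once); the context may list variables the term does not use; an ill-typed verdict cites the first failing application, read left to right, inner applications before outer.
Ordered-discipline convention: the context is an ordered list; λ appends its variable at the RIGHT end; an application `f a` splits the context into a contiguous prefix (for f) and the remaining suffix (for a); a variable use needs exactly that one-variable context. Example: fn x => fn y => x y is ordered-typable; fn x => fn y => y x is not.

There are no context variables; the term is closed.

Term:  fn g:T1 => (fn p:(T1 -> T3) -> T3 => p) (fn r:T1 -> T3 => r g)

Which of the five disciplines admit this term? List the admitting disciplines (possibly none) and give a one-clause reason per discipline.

admitted in: linear, affine, relevant, unrestricted
variable uses: g (λ-bound): 1, p (λ-bound): 1, r (λ-bound): 1
order of uses: p, r, g
typing: ✓ — T1 -> (T1 -> T3) -> T3
ordered: ✗ — no contiguous prefix/suffix split fits p, r, g
linear: ✓ — exactly-once usage across g, p, r
affine: ✓ — at most one use each (g, p, r)
relevant: ✓ — at least one use each (g, p, r)
unrestricted: ✓ — simply typable at T1 -> (T1 -> T3) -> T3; W, C, E all held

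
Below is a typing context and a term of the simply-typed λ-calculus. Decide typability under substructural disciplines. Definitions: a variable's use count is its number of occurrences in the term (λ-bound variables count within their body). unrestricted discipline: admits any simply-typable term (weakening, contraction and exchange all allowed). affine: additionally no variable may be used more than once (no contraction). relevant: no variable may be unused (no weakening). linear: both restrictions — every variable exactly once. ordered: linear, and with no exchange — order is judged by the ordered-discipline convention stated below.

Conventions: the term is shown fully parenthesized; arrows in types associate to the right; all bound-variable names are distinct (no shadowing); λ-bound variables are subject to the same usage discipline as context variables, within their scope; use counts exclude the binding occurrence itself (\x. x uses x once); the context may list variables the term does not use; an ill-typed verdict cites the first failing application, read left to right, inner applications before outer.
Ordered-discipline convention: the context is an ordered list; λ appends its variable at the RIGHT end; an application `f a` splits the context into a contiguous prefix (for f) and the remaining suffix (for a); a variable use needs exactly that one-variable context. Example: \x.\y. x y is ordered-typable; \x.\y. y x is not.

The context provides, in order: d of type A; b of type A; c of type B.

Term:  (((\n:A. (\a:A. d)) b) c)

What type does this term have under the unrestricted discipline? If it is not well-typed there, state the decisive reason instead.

not well-typed under unrestricted — fails simple typing
variable uses: d: 1; b: 1; c: 1; n (bound): 0; a (bound): 0
use order (left to right): d, b, c
typing: ill-typed: an application expects A but receives B
per-discipline verdicts: ordered ✗, linear ✗, affine ✗, relevant ✗, unrestricted ✗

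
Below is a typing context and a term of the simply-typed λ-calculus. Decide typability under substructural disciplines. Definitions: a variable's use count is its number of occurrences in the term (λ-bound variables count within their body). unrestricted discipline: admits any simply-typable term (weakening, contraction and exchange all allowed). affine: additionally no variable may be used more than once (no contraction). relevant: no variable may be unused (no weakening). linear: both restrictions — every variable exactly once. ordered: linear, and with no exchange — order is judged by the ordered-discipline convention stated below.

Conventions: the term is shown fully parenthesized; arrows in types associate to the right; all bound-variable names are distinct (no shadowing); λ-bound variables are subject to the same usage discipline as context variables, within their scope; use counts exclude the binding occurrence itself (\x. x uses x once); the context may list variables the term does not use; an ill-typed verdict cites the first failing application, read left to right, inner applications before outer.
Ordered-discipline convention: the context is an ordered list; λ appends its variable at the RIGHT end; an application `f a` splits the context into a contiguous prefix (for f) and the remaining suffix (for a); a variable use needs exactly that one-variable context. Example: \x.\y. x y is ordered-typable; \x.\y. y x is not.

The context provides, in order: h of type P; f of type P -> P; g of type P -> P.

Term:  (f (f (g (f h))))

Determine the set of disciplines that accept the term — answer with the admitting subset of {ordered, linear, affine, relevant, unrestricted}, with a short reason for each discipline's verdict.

accepted by: relevant, unrestricted
variable uses: h ×1; f ×3; g ×1
order of uses: f, f, g, f, h
typing: the term checks, with type P
ordered: ✗ — needs contraction — f ×3
linear: ✗ — needs contraction — f ×3
affine: ✗ — needs contraction — f ×3
relevant: ✓ — at least one use each (h, f, g)
unrestricted: ✓ — type-checks (P) and nothing is barred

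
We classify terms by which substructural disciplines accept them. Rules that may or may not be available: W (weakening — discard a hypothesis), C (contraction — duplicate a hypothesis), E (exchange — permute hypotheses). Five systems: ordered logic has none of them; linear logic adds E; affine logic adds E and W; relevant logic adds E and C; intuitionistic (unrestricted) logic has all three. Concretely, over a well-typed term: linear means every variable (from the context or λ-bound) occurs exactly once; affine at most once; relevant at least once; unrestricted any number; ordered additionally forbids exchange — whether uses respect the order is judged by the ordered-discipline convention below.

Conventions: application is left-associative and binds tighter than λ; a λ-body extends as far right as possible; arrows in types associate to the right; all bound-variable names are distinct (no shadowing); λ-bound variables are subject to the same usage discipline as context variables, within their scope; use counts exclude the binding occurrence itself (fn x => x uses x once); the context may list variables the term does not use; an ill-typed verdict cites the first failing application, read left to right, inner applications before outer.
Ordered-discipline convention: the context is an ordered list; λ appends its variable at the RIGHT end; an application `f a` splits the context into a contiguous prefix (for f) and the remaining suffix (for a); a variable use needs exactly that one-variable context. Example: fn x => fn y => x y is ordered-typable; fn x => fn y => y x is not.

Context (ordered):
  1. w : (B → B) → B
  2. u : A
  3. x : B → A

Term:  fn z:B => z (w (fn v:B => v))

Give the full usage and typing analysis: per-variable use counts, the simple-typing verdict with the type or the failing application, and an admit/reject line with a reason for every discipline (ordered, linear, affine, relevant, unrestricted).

usage: w=1; u=0; x=0; z (bound)=1; v (bound)=1
uses in reading order: z, w, v
typing: ill-typed: can't apply a value of type B
ordered: ✗, the type mismatch rejects it
linear: ✗, not simply typable
affine: ✗, fails simple typing
relevant: ✗, a type mismatch blocks all five
unrestricted: ✗, the type mismatch rejects it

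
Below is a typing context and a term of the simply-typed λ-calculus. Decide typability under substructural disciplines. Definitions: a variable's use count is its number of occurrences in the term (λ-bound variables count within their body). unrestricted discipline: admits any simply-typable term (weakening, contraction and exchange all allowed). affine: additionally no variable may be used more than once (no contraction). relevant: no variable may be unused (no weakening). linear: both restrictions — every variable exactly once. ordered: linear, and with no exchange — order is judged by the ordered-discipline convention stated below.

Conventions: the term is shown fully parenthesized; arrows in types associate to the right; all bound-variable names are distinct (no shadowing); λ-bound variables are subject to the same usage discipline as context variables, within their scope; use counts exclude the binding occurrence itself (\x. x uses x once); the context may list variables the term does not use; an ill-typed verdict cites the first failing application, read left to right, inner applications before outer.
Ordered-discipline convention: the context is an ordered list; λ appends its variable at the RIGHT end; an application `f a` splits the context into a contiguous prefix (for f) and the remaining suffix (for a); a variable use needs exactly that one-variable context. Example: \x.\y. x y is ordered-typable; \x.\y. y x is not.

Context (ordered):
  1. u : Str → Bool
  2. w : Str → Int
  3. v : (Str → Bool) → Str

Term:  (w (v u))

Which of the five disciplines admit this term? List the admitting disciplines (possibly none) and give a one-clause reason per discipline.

admitted in: linear, affine, relevant, unrestricted
use counts: u: 1; w: 1; v: 1
order of uses: w, v, u
typing: ✓ — Int
ordered ✗ (use order w, v, u needs exchange)
linear ✓ (exactly-once usage across u, w, v)
affine ✓ (none of u, w, v used more than once)
relevant ✓ (u, w, v: all used, weakening unneeded)
unrestricted ✓ (simply typable at Int; W, C, E all held)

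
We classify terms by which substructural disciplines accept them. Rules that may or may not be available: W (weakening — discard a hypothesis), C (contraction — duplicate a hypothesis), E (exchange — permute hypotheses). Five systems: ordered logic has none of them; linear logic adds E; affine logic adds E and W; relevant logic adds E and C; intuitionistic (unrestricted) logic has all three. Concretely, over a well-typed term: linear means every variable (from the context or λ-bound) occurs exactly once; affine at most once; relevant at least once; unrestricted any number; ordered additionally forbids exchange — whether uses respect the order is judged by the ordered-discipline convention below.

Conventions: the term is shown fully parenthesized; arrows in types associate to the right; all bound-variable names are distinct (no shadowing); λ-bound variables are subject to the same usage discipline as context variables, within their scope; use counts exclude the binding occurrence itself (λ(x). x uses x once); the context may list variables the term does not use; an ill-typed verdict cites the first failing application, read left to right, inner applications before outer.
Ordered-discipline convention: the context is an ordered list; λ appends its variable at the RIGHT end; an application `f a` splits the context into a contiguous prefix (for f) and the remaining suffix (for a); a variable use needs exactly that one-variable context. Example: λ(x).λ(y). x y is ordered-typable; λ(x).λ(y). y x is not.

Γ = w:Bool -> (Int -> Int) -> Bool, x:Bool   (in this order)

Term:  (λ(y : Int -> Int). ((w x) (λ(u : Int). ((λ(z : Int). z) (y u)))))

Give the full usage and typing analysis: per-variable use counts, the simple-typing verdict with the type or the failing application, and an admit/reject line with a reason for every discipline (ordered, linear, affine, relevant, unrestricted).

counts: w: 1×; x: 1×; y (bound): 1×; u (bound): 1×; z (bound): 1×
left-to-right use order: w, x, z, y, u
typing: well-typed at (Int -> Int) -> Bool
ordered ✓ (one use each (w, x, y, u, z); ordered split holds)
linear ✓ (exactly-once usage across w, x, y, u, z)
affine ✓ (at most one use each (w, x, y, u, z))
relevant ✓ (every one of w, x, y, u, z appears)
unrestricted ✓ (type-checks ((Int -> Int) -> Bool) and nothing is barred)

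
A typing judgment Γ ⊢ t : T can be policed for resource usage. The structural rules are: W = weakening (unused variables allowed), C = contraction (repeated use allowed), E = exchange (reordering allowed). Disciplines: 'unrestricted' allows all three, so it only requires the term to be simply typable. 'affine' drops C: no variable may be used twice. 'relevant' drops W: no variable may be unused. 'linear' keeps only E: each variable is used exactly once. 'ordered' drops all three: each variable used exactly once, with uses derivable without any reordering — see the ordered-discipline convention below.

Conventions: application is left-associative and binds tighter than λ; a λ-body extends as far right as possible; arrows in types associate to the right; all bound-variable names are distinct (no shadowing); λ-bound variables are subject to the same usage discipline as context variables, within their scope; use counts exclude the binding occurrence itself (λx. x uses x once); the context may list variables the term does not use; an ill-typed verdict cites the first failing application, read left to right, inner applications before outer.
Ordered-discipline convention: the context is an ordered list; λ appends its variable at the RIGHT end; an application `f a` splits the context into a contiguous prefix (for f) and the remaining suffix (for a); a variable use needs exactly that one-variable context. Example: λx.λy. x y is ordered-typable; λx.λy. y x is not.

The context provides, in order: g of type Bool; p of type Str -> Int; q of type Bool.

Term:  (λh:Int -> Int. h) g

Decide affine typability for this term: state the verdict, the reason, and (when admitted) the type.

no — fails simple typing
use counts: g: 1×, p: 0×, q: 0×, h (bound): 1×
order of uses: h, g
typing: ill-typed: an application expects Int -> Int but receives Bool
across the five disciplines: ordered ✗; linear ✗; affine ✗; relevant ✗; unrestricted ✗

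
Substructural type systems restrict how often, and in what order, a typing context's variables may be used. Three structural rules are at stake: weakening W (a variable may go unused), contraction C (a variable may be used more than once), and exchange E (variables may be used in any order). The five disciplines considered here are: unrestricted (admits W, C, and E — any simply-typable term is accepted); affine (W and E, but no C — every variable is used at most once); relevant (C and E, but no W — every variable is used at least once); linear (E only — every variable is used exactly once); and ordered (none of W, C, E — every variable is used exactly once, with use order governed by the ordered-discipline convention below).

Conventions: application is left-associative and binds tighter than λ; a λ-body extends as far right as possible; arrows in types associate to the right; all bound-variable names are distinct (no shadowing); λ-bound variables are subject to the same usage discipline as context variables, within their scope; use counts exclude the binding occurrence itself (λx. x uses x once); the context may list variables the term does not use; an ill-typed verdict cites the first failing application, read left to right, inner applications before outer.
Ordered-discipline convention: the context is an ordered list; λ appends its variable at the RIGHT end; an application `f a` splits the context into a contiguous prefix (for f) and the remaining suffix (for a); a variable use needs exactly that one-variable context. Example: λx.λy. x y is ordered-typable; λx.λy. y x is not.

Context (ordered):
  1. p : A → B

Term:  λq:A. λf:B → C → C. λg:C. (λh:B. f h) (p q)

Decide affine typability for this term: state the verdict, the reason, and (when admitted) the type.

yes — p, q, f, g, h: no repeats, contraction unneeded; term : A → (B → C → C) → C → C → C
counts: p=1; q (λ-bound)=1; f (λ-bound)=1; g (λ-bound)=0; h (λ-bound)=1
order of uses: f, h, p, q
typing: the term checks, with type A → (B → C → C) → C → C → C
across the five disciplines: ordered ✗ · linear ✗ · affine ✓ · relevant ✗ · unrestricted ✓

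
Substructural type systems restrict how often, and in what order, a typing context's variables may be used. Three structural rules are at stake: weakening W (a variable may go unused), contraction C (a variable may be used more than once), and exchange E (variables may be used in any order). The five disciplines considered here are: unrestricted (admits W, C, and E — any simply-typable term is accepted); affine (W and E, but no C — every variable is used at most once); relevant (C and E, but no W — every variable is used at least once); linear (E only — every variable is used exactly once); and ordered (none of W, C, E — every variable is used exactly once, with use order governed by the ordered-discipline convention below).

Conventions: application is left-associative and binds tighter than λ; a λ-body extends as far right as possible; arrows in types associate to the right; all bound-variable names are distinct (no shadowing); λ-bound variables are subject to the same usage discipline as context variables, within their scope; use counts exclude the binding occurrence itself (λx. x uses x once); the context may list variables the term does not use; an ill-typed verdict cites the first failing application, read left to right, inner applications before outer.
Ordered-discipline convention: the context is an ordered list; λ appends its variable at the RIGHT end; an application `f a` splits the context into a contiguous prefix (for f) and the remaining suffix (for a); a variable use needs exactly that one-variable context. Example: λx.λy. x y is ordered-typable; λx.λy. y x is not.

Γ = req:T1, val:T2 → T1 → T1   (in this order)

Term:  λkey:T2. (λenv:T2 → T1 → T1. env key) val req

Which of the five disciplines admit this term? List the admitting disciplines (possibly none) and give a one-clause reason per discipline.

admitted in: linear, affine, relevant, unrestricted
counts: req: 1; val: 1; key (λ-bound): 1; env (λ-bound): 1
left-to-right use order: env, key, val, req
typing: well-typed — term : T2 → T1
ordered: ✗, no ordered split (uses run env, key, val, req)
linear: ✓, each of req, val, key, env used exactly once
affine: ✓, none of req, val, key, env used more than once
relevant: ✓, none of req, val, key, env goes unused
unrestricted: ✓, typability at T2 → T1 is all that's needed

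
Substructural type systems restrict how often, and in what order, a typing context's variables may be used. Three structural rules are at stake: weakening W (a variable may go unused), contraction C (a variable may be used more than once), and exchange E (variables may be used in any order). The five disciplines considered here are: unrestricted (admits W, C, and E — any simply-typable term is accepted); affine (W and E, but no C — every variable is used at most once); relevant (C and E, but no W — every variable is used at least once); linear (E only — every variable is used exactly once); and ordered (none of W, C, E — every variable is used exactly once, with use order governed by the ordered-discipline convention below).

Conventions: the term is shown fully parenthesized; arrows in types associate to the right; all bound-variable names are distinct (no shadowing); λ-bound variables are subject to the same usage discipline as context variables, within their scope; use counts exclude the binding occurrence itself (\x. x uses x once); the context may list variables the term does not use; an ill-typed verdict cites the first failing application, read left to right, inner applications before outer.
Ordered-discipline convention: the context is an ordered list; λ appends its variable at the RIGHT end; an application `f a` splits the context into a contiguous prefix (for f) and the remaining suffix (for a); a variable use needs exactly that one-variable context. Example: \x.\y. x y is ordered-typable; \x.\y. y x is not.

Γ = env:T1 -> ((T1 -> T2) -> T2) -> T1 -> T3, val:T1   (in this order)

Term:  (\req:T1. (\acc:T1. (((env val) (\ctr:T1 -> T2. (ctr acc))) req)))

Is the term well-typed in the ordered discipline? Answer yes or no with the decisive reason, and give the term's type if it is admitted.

no — no ordered split (uses run env, val, ctr, acc, req)
variable uses: env: 1; val: 1; req (λ-bound): 1; acc (λ-bound): 1; ctr (λ-bound): 1
uses in reading order: env, val, ctr, acc, req
typing: ✓ — T1 -> T1 -> T3
summary: ordered ✗; linear ✓; affine ✓; relevant ✓; unrestricted ✓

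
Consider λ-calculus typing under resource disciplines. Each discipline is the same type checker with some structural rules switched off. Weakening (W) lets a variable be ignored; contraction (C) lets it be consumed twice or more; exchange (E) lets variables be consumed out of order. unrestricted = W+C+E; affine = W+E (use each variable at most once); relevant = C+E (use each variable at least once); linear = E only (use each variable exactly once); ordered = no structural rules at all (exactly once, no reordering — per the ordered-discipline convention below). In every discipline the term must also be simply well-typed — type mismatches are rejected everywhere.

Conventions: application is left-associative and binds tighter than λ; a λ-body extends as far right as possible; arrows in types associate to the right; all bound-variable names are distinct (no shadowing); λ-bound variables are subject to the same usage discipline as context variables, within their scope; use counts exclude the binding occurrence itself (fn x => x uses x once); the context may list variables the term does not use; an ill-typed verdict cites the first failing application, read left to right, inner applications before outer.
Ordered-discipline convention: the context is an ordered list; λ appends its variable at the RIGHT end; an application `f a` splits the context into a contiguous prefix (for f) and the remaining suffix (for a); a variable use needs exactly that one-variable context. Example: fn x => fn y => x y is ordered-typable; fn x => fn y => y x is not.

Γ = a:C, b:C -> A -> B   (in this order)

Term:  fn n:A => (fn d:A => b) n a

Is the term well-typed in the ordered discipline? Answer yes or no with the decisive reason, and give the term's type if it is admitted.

no — d left unused
counts: a=1; b=1; n [bound]=1; d [bound]=0
order of uses: b, n, a
typing: ✓ — A -> A -> B
all disciplines: ordered ✗, linear ✗, affine ✓, relevant ✗, unrestricted ✓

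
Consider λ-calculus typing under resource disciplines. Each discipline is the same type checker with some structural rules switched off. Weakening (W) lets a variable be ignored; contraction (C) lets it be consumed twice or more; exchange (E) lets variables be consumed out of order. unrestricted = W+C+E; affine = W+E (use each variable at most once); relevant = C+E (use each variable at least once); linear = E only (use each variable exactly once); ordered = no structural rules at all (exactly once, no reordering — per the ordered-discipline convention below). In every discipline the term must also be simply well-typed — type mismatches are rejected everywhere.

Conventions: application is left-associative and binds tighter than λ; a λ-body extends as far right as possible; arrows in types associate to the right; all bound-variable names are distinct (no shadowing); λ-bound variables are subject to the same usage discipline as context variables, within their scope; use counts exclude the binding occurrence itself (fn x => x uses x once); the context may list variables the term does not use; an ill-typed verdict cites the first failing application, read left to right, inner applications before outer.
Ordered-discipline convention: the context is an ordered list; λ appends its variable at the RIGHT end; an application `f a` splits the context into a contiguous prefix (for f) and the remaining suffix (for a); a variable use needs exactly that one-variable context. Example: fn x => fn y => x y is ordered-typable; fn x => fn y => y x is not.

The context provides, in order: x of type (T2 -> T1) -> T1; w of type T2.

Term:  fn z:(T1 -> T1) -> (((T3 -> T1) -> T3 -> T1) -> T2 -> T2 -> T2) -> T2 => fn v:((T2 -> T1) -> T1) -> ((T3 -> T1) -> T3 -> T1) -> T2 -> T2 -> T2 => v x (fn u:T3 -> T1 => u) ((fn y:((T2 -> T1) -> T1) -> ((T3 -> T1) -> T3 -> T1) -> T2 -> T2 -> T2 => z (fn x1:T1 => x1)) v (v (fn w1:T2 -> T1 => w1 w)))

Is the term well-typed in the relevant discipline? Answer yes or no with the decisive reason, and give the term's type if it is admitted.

no — needs weakening: y unused
counts: x ×1, w ×1, z (bound) ×1, v (bound) ×3, u (bound) ×1, y (bound) ×0, x1 (bound) ×1, w1 (bound) ×1
use order (left to right): v, x, u, z, x1, v, v, w1, w
typing: ✓ — ((T1 -> T1) -> (((T3 -> T1) -> T3 -> T1) -> T2 -> T2 -> T2) -> T2) -> (((T2 -> T1) -> T1) -> ((T3 -> T1) -> T3 -> T1) -> T2 -> T2 -> T2) -> T2 -> T2
summary: ordered ✗ | linear ✗ | affine ✗ | relevant ✗ | unrestricted ✓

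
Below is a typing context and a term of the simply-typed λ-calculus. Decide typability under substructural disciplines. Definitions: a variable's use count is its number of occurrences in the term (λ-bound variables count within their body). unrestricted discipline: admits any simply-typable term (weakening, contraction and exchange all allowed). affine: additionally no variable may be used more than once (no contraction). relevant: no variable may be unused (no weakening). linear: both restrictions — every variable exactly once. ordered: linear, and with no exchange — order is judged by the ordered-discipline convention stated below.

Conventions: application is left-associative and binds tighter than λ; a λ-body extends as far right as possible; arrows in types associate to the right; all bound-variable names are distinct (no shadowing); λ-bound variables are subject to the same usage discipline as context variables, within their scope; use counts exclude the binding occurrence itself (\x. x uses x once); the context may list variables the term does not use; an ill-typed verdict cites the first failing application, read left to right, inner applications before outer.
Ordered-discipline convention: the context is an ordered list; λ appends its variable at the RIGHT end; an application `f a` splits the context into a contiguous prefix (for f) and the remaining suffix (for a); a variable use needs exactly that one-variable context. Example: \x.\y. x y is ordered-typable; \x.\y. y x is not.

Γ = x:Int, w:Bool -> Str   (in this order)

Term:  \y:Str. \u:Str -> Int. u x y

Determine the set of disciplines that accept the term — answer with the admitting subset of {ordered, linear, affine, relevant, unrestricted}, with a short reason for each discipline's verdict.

accepted by: none
variable uses: x: 1×, w: 0×, y [bound]: 1×, u [bound]: 1×
use order (left to right): u, x, y
typing: ill-typed: argument of type Int where Str is required
ordered: ✗, the type mismatch rejects it
linear: ✗, not simply typable
affine: ✗, fails simple typing
relevant: ✗, a type mismatch blocks all five
unrestricted: ✗, the type mismatch rejects it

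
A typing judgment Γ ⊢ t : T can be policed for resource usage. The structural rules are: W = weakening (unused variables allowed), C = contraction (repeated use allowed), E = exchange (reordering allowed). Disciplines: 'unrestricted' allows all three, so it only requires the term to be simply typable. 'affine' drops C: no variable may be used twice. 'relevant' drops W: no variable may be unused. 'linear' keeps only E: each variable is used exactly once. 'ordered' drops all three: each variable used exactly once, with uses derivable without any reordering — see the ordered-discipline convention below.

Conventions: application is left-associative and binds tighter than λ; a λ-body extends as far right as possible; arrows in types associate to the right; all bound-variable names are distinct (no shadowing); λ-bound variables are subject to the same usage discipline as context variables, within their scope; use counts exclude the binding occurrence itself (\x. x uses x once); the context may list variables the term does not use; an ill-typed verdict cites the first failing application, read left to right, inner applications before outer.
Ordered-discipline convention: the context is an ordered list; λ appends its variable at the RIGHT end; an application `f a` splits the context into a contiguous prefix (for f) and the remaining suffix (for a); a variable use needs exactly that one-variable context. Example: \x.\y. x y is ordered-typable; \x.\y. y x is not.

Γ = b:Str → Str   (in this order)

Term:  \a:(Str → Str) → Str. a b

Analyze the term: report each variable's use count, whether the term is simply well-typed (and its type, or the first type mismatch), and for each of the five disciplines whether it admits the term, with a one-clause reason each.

use counts: b: 1, a (λ-bound): 1
use order (left to right): a, b
typing: well-typed at ((Str → Str) → Str) → Str
ordered: ✗ — no contiguous prefix/suffix split fits a, b
linear: ✓ — b, a: one use apiece
affine: ✓ — b, a: no repeats, contraction unneeded
relevant: ✓ — b, a: all used, weakening unneeded
unrestricted: ✓ — simply typable at ((Str → Str) → Str) → Str; W, C, E all held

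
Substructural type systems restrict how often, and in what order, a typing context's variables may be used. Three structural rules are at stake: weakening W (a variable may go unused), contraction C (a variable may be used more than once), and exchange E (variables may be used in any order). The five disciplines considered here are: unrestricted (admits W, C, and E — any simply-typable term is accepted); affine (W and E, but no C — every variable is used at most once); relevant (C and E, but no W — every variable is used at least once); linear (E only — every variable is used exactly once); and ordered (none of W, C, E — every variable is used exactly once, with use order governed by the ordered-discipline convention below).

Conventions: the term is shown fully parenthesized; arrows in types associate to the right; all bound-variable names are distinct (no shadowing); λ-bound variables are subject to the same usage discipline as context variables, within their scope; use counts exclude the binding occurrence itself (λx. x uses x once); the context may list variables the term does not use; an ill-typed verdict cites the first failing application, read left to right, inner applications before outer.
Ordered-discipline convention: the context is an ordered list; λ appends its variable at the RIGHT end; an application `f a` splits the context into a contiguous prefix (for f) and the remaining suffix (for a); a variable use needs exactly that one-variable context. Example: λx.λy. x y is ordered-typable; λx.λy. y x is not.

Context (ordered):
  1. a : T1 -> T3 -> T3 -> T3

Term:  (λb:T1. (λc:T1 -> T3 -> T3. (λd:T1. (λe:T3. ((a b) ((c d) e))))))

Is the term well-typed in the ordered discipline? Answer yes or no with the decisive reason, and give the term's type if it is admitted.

yes — one use each (a, b, c, d, e); ordered split holds; term : T1 -> (T1 -> T3 -> T3) -> T1 -> T3 -> T3 -> T3
usage: a ×1; b (λ-bound) ×1; c (λ-bound) ×1; d (λ-bound) ×1; e (λ-bound) ×1
use order (left to right): a, b, c, d, e
typing: well-typed — term : T1 -> (T1 -> T3 -> T3) -> T1 -> T3 -> T3 -> T3
summary: ordered ✓ · linear ✓ · affine ✓ · relevant ✓ · unrestricted ✓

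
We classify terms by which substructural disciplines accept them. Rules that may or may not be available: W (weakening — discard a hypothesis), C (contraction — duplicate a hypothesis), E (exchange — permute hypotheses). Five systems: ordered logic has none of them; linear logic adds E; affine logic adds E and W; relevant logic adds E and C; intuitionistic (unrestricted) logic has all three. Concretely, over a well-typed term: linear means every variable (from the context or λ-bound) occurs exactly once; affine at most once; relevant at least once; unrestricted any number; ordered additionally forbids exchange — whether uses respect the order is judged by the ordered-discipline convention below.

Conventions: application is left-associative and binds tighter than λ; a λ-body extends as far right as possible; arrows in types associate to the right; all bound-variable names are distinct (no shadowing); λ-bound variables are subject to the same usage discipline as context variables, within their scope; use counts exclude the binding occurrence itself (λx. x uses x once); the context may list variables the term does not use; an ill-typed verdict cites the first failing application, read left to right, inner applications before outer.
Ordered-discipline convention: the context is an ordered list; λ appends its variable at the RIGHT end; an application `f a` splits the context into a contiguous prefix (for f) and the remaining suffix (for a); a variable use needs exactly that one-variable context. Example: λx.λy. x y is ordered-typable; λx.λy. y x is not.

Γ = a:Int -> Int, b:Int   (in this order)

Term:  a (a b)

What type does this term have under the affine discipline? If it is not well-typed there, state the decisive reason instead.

not well-typed under affine — needs contraction — a ×2
use counts: a: 2×, b: 1×
use order (left to right): a, a, b
typing: the term checks, with type Int
summary: ordered ✗; linear ✗; affine ✗; relevant ✓; unrestricted ✓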